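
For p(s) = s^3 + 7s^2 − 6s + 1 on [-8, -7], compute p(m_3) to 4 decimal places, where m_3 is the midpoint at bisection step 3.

p(-7.5) = 17.875 > 0, so the root lies in [-8, -7.5]
p(-7.75) = 2.453125 > 0, so the root lies in [-8, -7.75]
p(-7.875) = -6.013672 < 0, so the root lies in [-7.875, -7.75]

-6.0137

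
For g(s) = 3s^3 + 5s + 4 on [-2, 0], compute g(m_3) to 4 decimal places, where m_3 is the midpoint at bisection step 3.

-1.0156

m = -1, g(m) = -4 (−); new bracket [-1, 0]
m = -0.5, g(m) = 1.125 (+); new bracket [-1, -0.5]
m = -0.75, g(m) = -1.015625 (−); new bracket [-0.75, -0.5]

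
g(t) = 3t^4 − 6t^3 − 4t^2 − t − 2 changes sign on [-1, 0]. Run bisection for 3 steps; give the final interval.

g(-0.5) = -1.5625 < 0, so the root lies in [-1, -0.5]
g(-0.75) = -0.019531 < 0, so the root lies in [-1, -0.75]
g(-0.875) = 1.590576 > 0, so the root lies in [-0.875, -0.75]

[-0.875, -0.75]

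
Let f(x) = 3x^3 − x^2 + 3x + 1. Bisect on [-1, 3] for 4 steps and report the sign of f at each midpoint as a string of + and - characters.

++-+

x = 1 gives f = 6, positive; keep [-1, 1]
x = 0 gives f = 1, positive; keep [-1, 0]
x = -0.5 gives f = -1.125, negative; keep [-0.5, 0]
x = -0.25 gives f = 0.1406, positive; keep [-0.5, -0.25]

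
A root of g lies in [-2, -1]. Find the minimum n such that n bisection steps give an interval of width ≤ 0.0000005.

21

Width after n steps is 1/2^n. Need 2^n ≥ 1/0.0000005 = 2000000.
2^20 = 1048576 < 2000000 ≤ 2^21 = 2097152, so n = 21.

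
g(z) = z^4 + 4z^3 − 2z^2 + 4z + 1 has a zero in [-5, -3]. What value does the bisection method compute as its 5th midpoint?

z = -4 gives g = -47, negative; keep [-5, -4]
z = -4.5 gives g = -11.9375, negative; keep [-5, -4.5]
z = -4.75 gives g = 17.253906, positive; keep [-4.75, -4.5]
z = -4.625 gives g = 1.551, positive; keep [-4.625, -4.5]
z = -4.5625 gives g = -5.4595, negative; keep [-4.625, -4.5625]

-4.5625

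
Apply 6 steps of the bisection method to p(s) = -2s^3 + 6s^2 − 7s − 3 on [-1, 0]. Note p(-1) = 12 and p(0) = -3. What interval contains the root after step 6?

[-0.328125, -0.3125]

s = -0.5 gives p = 2.25, positive; keep [-0.5, 0]
s = -0.25 gives p = -0.84375, negative; keep [-0.5, -0.25]
s = -0.375 gives p = 0.574219, positive; keep [-0.375, -0.25]
s = -0.3125 gives p = -0.1655, negative; keep [-0.375, -0.3125]
s = -0.34375 gives p = 0.1965, positive; keep [-0.34375, -0.3125]
s = -0.328125 gives p = 0.0135, positive; keep [-0.328125, -0.3125]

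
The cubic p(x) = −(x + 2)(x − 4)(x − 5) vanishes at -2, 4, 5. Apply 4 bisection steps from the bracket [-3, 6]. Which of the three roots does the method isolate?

midpoint 1.5: p = -30.625 < 0 → [-3, 1.5]
midpoint -0.75: p = -34.140625 < 0 → [-3, -0.75]
midpoint -1.875: p = -5.048828 < 0 → [-3, -1.875]
midpoint -2.4375: p = 20.947 > 0 → [-2.4375, -1.875]

-2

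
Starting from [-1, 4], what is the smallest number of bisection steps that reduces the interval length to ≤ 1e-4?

16

Width after n steps is 5/2^n. Need 2^n ≥ 5/1e-4 = 50000.
2^15 = 32768 < 50000 ≤ 2^16 = 65536, so n = 16.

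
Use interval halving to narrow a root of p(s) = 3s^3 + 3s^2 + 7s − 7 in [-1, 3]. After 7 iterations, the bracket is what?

s = 1 gives p = 6, positive; keep [-1, 1]
s = 0 gives p = -7, negative; keep [0, 1]
s = 0.5 gives p = -2.375, negative; keep [0.5, 1]
s = 0.75 gives p = 1.2031, positive; keep [0.5, 0.75]
s = 0.625 gives p = -0.7207, negative; keep [0.625, 0.75]
s = 0.6875 gives p = 0.2053, positive; keep [0.625, 0.6875]
s = 0.65625 gives p = -0.2664, negative; keep [0.65625, 0.6875]

[0.65625, 0.6875]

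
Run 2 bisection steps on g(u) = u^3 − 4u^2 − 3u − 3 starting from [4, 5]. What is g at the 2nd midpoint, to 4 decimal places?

g(4.5) = -6.375 < 0, so the root lies in [4.5, 5]
g(4.75) = -0.328125 < 0, so the root lies in [4.75, 5]

-0.3281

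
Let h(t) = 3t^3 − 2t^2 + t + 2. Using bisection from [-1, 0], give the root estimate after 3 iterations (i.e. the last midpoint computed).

-0.625

h(-0.5) = 0.625 > 0, so the root lies in [-1, -0.5]
h(-0.75) = -1.140625 < 0, so the root lies in [-0.75, -0.5]
h(-0.625) = -0.138672 < 0, so the root lies in [-0.625, -0.5]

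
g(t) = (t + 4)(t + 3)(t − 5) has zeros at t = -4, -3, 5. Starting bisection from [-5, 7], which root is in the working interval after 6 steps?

5

t = 1 gives g = -80, negative; keep [1, 7]
t = 4 gives g = -56, negative; keep [4, 7]
t = 5.5 gives g = 40.375, positive; keep [4, 5.5]
t = 4.75 gives g = -16.9531, negative; keep [4.75, 5.5]
t = 5.125 gives g = 9.2676, positive; keep [4.75, 5.125]
t = 4.9375 gives g = -4.4338, negative; keep [4.9375, 5.125]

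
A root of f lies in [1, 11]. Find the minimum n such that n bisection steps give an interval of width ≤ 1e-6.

Width after n steps is 10/2^n. Need 2^n ≥ 10/1e-6 = 10000000.
2^23 = 8388608 < 10000000 ≤ 2^24 = 16777216, so n = 24.

24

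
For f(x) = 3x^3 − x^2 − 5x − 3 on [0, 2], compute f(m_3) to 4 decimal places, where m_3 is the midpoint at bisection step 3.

1.2656

x = 1 gives f = -6, negative; keep [1, 2]
x = 1.5 gives f = -2.625, negative; keep [1.5, 2]
x = 1.75 gives f = 1.265625, positive; keep [1.5, 1.75]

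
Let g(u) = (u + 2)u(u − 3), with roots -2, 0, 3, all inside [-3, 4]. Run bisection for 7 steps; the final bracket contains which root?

m = 0.5, g(m) = -3.125 (−); new bracket [0.5, 4]
m = 2.25, g(m) = -7.171875 (−); new bracket [2.25, 4]
m = 3.125, g(m) = 2.001953 (+); new bracket [2.25, 3.125]
m = 2.6875, g(m) = -3.9368 (−); new bracket [2.6875, 3.125]
m = 2.90625, g(m) = -1.3368 (−); new bracket [2.90625, 3.125]
m = 3.015625, g(m) = 0.2363 (+); new bracket [2.90625, 3.015625]
m = 2.9609375, g(m) = -0.5738 (−); new bracket [2.9609375, 3.015625]

3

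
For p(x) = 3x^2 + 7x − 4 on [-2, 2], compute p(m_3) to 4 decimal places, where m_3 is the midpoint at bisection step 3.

0.2500

m = 0, p(m) = -4 (−); new bracket [0, 2]
m = 1, p(m) = 6 (+); new bracket [0, 1]
m = 0.5, p(m) = 0.25 (+); new bracket [0, 0.5]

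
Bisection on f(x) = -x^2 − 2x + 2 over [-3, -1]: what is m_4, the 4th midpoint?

f(-2) = 2 > 0, so the root lies in [-3, -2]
f(-2.5) = 0.75 > 0, so the root lies in [-3, -2.5]
f(-2.75) = -0.0625 < 0, so the root lies in [-2.75, -2.5]
f(-2.625) = 0.3594 > 0, so the root lies in [-2.75, -2.625]

-2.625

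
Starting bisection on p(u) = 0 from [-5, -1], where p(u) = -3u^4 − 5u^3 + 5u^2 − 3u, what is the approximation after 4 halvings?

m = -3, p(m) = -54 (−); new bracket [-3, -1]
m = -2, p(m) = 18 (+); new bracket [-3, -2]
m = -2.5, p(m) = -0.3125 (−); new bracket [-2.5, -2]
m = -2.25, p(m) = 12.1289 (+); new bracket [-2.5, -2.25]

-2.25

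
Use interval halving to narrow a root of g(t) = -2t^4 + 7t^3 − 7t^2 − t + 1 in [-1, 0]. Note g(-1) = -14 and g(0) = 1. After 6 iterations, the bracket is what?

[-0.375, -0.359375]

t = -0.5 gives g = -1.25, negative; keep [-0.5, 0]
t = -0.25 gives g = 0.695312, positive; keep [-0.5, -0.25]
t = -0.375 gives g = -0.018066, negative; keep [-0.375, -0.25]
t = -0.3125 gives g = 0.3962, positive; keep [-0.375, -0.3125]
t = -0.34375 gives g = 0.2043, positive; keep [-0.375, -0.34375]
t = -0.359375 gives g = 0.0971, positive; keep [-0.375, -0.359375]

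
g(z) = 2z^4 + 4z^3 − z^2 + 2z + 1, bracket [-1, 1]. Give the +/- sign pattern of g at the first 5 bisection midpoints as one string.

+-+-+

z = 0 gives g = 1, positive; keep [-1, 0]
z = -0.5 gives g = -0.625, negative; keep [-0.5, 0]
z = -0.25 gives g = 0.382812, positive; keep [-0.5, -0.25]
z = -0.375 gives g = -0.062, negative; keep [-0.375, -0.25]
z = -0.3125 gives g = 0.1743, positive; keep [-0.375, -0.3125]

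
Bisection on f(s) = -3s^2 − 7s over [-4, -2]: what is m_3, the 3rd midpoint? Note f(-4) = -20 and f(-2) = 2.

-2.25

midpoint -3: f = -6 < 0 → [-3, -2]
midpoint -2.5: f = -1.25 < 0 → [-2.5, -2]
midpoint -2.25: f = 0.5625 > 0 → [-2.5, -2.25]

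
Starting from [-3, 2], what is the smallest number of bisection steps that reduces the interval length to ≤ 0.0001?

16

Width after n steps is 5/2^n. Need 2^n ≥ 5/0.0001 = 50000.
2^15 = 32768 < 50000 ≤ 2^16 = 65536, so n = 16.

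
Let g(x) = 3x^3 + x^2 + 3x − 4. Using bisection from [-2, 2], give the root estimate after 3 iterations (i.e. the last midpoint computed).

x = 0 gives g = -4, negative; keep [0, 2]
x = 1 gives g = 3, positive; keep [0, 1]
x = 0.5 gives g = -1.875, negative; keep [0.5, 1]

0.5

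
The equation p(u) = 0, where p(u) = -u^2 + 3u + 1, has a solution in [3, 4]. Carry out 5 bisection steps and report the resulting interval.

[3.28125, 3.3125]

p(3.5) = -0.75 < 0, so the root lies in [3, 3.5]
p(3.25) = 0.1875 > 0, so the root lies in [3.25, 3.5]
p(3.375) = -0.265625 < 0, so the root lies in [3.25, 3.375]
p(3.3125) = -0.0352 < 0, so the root lies in [3.25, 3.3125]
p(3.28125) = 0.0771 > 0, so the root lies in [3.28125, 3.3125]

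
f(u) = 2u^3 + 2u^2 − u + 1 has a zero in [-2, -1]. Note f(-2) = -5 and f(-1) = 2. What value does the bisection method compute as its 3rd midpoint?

-1.625

m = -1.5, f(m) = 0.25 (+); new bracket [-2, -1.5]
m = -1.75, f(m) = -1.84375 (−); new bracket [-1.75, -1.5]
m = -1.625, f(m) = -0.675781 (−); new bracket [-1.625, -1.5]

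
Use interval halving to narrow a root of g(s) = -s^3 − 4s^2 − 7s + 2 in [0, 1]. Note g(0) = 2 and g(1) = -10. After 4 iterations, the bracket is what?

[0.1875, 0.25]

s = 0.5 gives g = -2.625, negative; keep [0, 0.5]
s = 0.25 gives g = -0.015625, negative; keep [0, 0.25]
s = 0.125 gives g = 1.060547, positive; keep [0.125, 0.25]
s = 0.1875 gives g = 0.5403, positive; keep [0.1875, 0.25]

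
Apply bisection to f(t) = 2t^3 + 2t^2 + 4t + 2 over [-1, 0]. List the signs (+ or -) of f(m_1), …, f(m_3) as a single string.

m = -0.5, f(m) = 0.25 (+); new bracket [-1, -0.5]
m = -0.75, f(m) = -0.71875 (−); new bracket [-0.75, -0.5]
m = -0.625, f(m) = -0.207031 (−); new bracket [-0.625, -0.5]

+--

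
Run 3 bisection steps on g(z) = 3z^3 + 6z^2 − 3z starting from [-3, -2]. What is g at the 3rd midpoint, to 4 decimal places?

0.7793

midpoint -2.5: g = -1.875 < 0 → [-2.5, -2]
midpoint -2.25: g = 2.953125 > 0 → [-2.5, -2.25]
midpoint -2.375: g = 0.779297 > 0 → [-2.5, -2.375]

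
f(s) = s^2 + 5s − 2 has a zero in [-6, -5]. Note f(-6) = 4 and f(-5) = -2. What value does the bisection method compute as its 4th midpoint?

-5.3125

f(-5.5) = 0.75 > 0, so the root lies in [-5.5, -5]
f(-5.25) = -0.6875 < 0, so the root lies in [-5.5, -5.25]
f(-5.375) = 0.015625 > 0, so the root lies in [-5.375, -5.25]
f(-5.3125) = -0.3398 < 0, so the root lies in [-5.375, -5.3125]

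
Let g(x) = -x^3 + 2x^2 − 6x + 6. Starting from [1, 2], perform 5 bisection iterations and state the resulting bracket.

g(1.5) = -1.875 < 0, so the root lies in [1, 1.5]
g(1.25) = -0.328125 < 0, so the root lies in [1, 1.25]
g(1.125) = 0.357422 > 0, so the root lies in [1.125, 1.25]
g(1.1875) = 0.0208 > 0, so the root lies in [1.1875, 1.25]
g(1.21875) = -0.1521 < 0, so the root lies in [1.1875, 1.21875]

[1.1875, 1.21875]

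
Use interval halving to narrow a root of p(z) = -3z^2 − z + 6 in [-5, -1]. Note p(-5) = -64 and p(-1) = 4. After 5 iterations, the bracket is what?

[-1.625, -1.5]

m = -3, p(m) = -18 (−); new bracket [-3, -1]
m = -2, p(m) = -4 (−); new bracket [-2, -1]
m = -1.5, p(m) = 0.75 (+); new bracket [-2, -1.5]
m = -1.75, p(m) = -1.4375 (−); new bracket [-1.75, -1.5]
m = -1.625, p(m) = -0.2969 (−); new bracket [-1.625, -1.5]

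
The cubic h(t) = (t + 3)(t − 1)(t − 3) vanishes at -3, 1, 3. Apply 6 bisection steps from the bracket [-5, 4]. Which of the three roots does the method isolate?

midpoint -0.5: h = 13.125 > 0 → [-5, -0.5]
midpoint -2.75: h = 5.390625 > 0 → [-5, -2.75]
midpoint -3.875: h = -29.326172 < 0 → [-3.875, -2.75]
midpoint -3.3125: h = -8.5071 < 0 → [-3.3125, -2.75]
midpoint -3.03125: h = -0.7598 < 0 → [-3.03125, -2.75]
midpoint -2.890625: h = 2.5067 > 0 → [-3.03125, -2.890625]

-3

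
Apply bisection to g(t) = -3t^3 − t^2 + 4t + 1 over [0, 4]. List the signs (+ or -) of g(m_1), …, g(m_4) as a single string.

g(2) = -19 < 0, so the root lies in [0, 2]
g(1) = 1 > 0, so the root lies in [1, 2]
g(1.5) = -5.375 < 0, so the root lies in [1, 1.5]
g(1.25) = -1.4219 < 0, so the root lies in [1, 1.25]

-+--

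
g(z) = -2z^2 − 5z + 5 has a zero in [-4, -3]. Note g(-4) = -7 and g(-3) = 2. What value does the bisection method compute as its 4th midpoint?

-3.3125

m = -3.5, g(m) = -2 (−); new bracket [-3.5, -3]
m = -3.25, g(m) = 0.125 (+); new bracket [-3.5, -3.25]
m = -3.375, g(m) = -0.90625 (−); new bracket [-3.375, -3.25]
m = -3.3125, g(m) = -0.3828 (−); new bracket [-3.3125, -3.25]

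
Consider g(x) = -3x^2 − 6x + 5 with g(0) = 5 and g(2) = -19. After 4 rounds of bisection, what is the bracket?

[0.625, 0.75]

m = 1, g(m) = -4 (−); new bracket [0, 1]
m = 0.5, g(m) = 1.25 (+); new bracket [0.5, 1]
m = 0.75, g(m) = -1.1875 (−); new bracket [0.5, 0.75]
m = 0.625, g(m) = 0.0781 (+); new bracket [0.625, 0.75]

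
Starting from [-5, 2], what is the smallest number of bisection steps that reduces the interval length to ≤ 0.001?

Width after n steps is 7/2^n. Need 2^n ≥ 7/0.001 = 7000.
2^12 = 4096 < 7000 ≤ 2^13 = 8192, so n = 13.

13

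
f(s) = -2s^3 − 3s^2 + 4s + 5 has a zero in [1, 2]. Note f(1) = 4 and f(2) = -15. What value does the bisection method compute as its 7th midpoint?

m = 1.5, f(m) = -2.5 (−); new bracket [1, 1.5]
m = 1.25, f(m) = 1.40625 (+); new bracket [1.25, 1.5]
m = 1.375, f(m) = -0.371094 (−); new bracket [1.25, 1.375]
m = 1.3125, f(m) = 0.5601 (+); new bracket [1.3125, 1.375]
m = 1.34375, f(m) = 0.1053 (+); new bracket [1.34375, 1.375]
m = 1.359375, f(m) = -0.1302 (−); new bracket [1.34375, 1.359375]
m = 1.3515625, f(m) = -0.0118 (−); new bracket [1.34375, 1.3515625]

1.3515625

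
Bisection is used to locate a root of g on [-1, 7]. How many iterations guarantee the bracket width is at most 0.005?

11

Width after n steps is 8/2^n. Need 2^n ≥ 8/0.005 = 1600.
2^10 = 1024 < 1600 ≤ 2^11 = 2048, so n = 11.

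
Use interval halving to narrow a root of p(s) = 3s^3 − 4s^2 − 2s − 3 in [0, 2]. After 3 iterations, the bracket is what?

p(1) = -6 < 0, so the root lies in [1, 2]
p(1.5) = -4.875 < 0, so the root lies in [1.5, 2]
p(1.75) = -2.671875 < 0, so the root lies in [1.75, 2]

[1.75, 2]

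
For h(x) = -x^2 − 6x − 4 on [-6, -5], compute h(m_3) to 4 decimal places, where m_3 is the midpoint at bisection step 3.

h(-5.5) = -1.25 < 0, so the root lies in [-5.5, -5]
h(-5.25) = -0.0625 < 0, so the root lies in [-5.25, -5]
h(-5.125) = 0.484375 > 0, so the root lies in [-5.25, -5.125]

0.4844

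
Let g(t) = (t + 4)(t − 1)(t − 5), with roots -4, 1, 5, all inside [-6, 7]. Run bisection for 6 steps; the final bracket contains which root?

m = 0.5, g(m) = 10.125 (+); new bracket [-6, 0.5]
m = -2.75, g(m) = 36.328125 (+); new bracket [-6, -2.75]
m = -4.375, g(m) = -18.896484 (−); new bracket [-4.375, -2.75]
m = -3.5625, g(m) = 17.0916 (+); new bracket [-4.375, -3.5625]
m = -3.96875, g(m) = 1.3926 (+); new bracket [-4.375, -3.96875]
m = -4.171875, g(m) = -8.153 (−); new bracket [-4.171875, -3.96875]

-4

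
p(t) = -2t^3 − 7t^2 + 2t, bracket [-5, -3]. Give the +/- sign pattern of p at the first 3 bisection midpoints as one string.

+--

p(-4) = 8 > 0, so the root lies in [-4, -3]
p(-3.5) = -7 < 0, so the root lies in [-4, -3.5]
p(-3.75) = -0.46875 < 0, so the root lies in [-4, -3.75]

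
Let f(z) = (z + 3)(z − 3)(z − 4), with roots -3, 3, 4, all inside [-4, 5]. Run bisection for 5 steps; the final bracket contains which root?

-3

midpoint 0.5: f = 30.625 > 0 → [-4, 0.5]
midpoint -1.75: f = 34.140625 > 0 → [-4, -1.75]
midpoint -2.875: f = 5.048828 > 0 → [-4, -2.875]
midpoint -3.4375: f = -20.947 < 0 → [-3.4375, -2.875]
midpoint -3.15625: f = -6.8837 < 0 → [-3.15625, -2.875]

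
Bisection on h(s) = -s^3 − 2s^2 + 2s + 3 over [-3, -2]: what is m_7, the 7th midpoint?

-2.3046875

s = -2.5 gives h = 1.125, positive; keep [-2.5, -2]
s = -2.25 gives h = -0.234375, negative; keep [-2.5, -2.25]
s = -2.375 gives h = 0.365234, positive; keep [-2.375, -2.25]
s = -2.3125 gives h = 0.0461, positive; keep [-2.3125, -2.25]
s = -2.28125 gives h = -0.0988, negative; keep [-2.3125, -2.28125]
s = -2.296875 gives h = -0.0275, negative; keep [-2.3125, -2.296875]
s = -2.3046875 gives h = 0.009, positive; keep [-2.3046875, -2.296875]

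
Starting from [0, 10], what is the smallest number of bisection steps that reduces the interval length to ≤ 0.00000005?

28

Width after n steps is 10/2^n. Need 2^n ≥ 10/0.00000005 = 200000000.
2^27 = 134217728 < 200000000 ≤ 2^28 = 268435456, so n = 28.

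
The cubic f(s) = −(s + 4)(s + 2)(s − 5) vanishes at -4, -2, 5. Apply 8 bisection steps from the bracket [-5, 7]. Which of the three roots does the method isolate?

5

m = 1, f(m) = 60 (+); new bracket [1, 7]
m = 4, f(m) = 48 (+); new bracket [4, 7]
m = 5.5, f(m) = -35.625 (−); new bracket [4, 5.5]
m = 4.75, f(m) = 14.7656 (+); new bracket [4.75, 5.5]
m = 5.125, f(m) = -8.127 (−); new bracket [4.75, 5.125]
m = 4.9375, f(m) = 3.8752 (+); new bracket [4.9375, 5.125]
m = 5.03125, f(m) = -1.9844 (−); new bracket [4.9375, 5.03125]
m = 4.984375, f(m) = 0.9805 (+); new bracket [4.984375, 5.03125]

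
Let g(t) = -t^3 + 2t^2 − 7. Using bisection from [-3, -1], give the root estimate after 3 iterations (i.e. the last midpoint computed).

-1.25

midpoint -2: g = 9 > 0 → [-2, -1]
midpoint -1.5: g = 0.875 > 0 → [-1.5, -1]
midpoint -1.25: g = -1.921875 < 0 → [-1.5, -1.25]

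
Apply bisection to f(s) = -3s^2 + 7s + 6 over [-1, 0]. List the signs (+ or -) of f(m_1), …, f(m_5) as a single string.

s = -0.5 gives f = 1.75, positive; keep [-1, -0.5]
s = -0.75 gives f = -0.9375, negative; keep [-0.75, -0.5]
s = -0.625 gives f = 0.453125, positive; keep [-0.75, -0.625]
s = -0.6875 gives f = -0.2305, negative; keep [-0.6875, -0.625]
s = -0.65625 gives f = 0.1143, positive; keep [-0.6875, -0.65625]

+-+-+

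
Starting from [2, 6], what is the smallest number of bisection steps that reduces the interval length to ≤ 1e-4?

Width after n steps is 4/2^n. Need 2^n ≥ 4/1e-4 = 40000.
2^15 = 32768 < 40000 ≤ 2^16 = 65536, so n = 16.

16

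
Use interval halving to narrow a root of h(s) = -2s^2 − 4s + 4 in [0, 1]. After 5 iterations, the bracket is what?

midpoint 0.5: h = 1.5 > 0 → [0.5, 1]
midpoint 0.75: h = -0.125 < 0 → [0.5, 0.75]
midpoint 0.625: h = 0.71875 > 0 → [0.625, 0.75]
midpoint 0.6875: h = 0.3047 > 0 → [0.6875, 0.75]
midpoint 0.71875: h = 0.0918 > 0 → [0.71875, 0.75]

[0.71875, 0.75]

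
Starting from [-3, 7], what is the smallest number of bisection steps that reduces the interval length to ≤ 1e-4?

17

Width after n steps is 10/2^n. Need 2^n ≥ 10/1e-4 = 100000.
2^16 = 65536 < 100000 ≤ 2^17 = 131072, so n = 17.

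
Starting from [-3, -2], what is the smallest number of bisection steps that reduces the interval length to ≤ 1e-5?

Width after n steps is 1/2^n. Need 2^n ≥ 1/1e-5 = 100000.
2^16 = 65536 < 100000 ≤ 2^17 = 131072, so n = 17.

17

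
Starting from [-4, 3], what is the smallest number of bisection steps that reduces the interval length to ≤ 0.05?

Width after n steps is 7/2^n. Need 2^n ≥ 7/0.05 = 140.
2^7 = 128 < 140 ≤ 2^8 = 256, so n = 8.

8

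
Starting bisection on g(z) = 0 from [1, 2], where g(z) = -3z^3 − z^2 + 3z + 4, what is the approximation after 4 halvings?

m = 1.5, g(m) = -3.875 (−); new bracket [1, 1.5]
m = 1.25, g(m) = 0.328125 (+); new bracket [1.25, 1.5]
m = 1.375, g(m) = -1.564453 (−); new bracket [1.25, 1.375]
m = 1.3125, g(m) = -0.5681 (−); new bracket [1.25, 1.3125]

1.3125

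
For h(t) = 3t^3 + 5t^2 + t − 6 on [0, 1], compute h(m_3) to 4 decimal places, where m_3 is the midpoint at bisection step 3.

0.7129

midpoint 0.5: h = -3.875 < 0 → [0.5, 1]
midpoint 0.75: h = -1.171875 < 0 → [0.75, 1]
midpoint 0.875: h = 0.712891 > 0 → [0.75, 0.875]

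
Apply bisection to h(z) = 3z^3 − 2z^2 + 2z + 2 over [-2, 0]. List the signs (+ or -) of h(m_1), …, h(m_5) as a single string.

-+---

h(-1) = -5 < 0, so the root lies in [-1, 0]
h(-0.5) = 0.125 > 0, so the root lies in [-1, -0.5]
h(-0.75) = -1.890625 < 0, so the root lies in [-0.75, -0.5]
h(-0.625) = -0.7637 < 0, so the root lies in [-0.625, -0.5]
h(-0.5625) = -0.2917 < 0, so the root lies in [-0.5625, -0.5]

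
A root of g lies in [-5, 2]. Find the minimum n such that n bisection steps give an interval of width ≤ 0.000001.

23

Width after n steps is 7/2^n. Need 2^n ≥ 7/0.000001 = 7000000.
2^22 = 4194304 < 7000000 ≤ 2^23 = 8388608, so n = 23.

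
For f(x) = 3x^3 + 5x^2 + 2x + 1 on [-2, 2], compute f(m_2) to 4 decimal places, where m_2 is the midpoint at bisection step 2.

1.0000

x = 0 gives f = 1, positive; keep [-2, 0]
x = -1 gives f = 1, positive; keep [-2, -1]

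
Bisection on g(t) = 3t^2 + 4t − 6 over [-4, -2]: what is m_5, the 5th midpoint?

g(-3) = 9 > 0, so the root lies in [-3, -2]
g(-2.5) = 2.75 > 0, so the root lies in [-2.5, -2]
g(-2.25) = 0.1875 > 0, so the root lies in [-2.25, -2]
g(-2.125) = -0.9531 < 0, so the root lies in [-2.25, -2.125]
g(-2.1875) = -0.3945 < 0, so the root lies in [-2.25, -2.1875]

-2.1875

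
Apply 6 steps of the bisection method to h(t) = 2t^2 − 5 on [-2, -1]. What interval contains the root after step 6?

[-1.59375, -1.578125]

midpoint -1.5: h = -0.5 < 0 → [-2, -1.5]
midpoint -1.75: h = 1.125 > 0 → [-1.75, -1.5]
midpoint -1.625: h = 0.28125 > 0 → [-1.625, -1.5]
midpoint -1.5625: h = -0.1172 < 0 → [-1.625, -1.5625]
midpoint -1.59375: h = 0.0801 > 0 → [-1.59375, -1.5625]
midpoint -1.578125: h = -0.019 < 0 → [-1.59375, -1.578125]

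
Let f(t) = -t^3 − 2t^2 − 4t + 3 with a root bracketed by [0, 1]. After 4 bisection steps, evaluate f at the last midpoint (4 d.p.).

-0.0608

m = 0.5, f(m) = 0.375 (+); new bracket [0.5, 1]
m = 0.75, f(m) = -1.546875 (−); new bracket [0.5, 0.75]
m = 0.625, f(m) = -0.525391 (−); new bracket [0.5, 0.625]
m = 0.5625, f(m) = -0.0608 (−); new bracket [0.5, 0.5625]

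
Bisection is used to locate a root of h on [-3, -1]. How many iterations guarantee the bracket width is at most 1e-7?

Width after n steps is 2/2^n. Need 2^n ≥ 2/1e-7 = 20000000.
2^24 = 16777216 < 20000000 ≤ 2^25 = 33554432, so n = 25.

25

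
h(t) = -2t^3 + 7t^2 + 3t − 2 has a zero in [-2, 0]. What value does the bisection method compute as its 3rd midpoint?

-0.75

h(-1) = 4 > 0, so the root lies in [-1, 0]
h(-0.5) = -1.5 < 0, so the root lies in [-1, -0.5]
h(-0.75) = 0.53125 > 0, so the root lies in [-0.75, -0.5]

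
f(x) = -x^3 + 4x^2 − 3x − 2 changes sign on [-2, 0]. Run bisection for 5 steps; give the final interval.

[-0.4375, -0.375]

x = -1 gives f = 6, positive; keep [-1, 0]
x = -0.5 gives f = 0.625, positive; keep [-0.5, 0]
x = -0.25 gives f = -0.984375, negative; keep [-0.5, -0.25]
x = -0.375 gives f = -0.2598, negative; keep [-0.5, -0.375]
x = -0.4375 gives f = 0.1619, positive; keep [-0.4375, -0.375]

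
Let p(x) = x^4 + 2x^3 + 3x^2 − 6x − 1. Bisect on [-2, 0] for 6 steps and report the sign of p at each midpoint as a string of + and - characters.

+++-++

midpoint -1: p = 7 > 0 → [-1, 0]
midpoint -0.5: p = 2.5625 > 0 → [-0.5, 0]
midpoint -0.25: p = 0.660156 > 0 → [-0.25, 0]
midpoint -0.125: p = -0.2068 < 0 → [-0.25, -0.125]
midpoint -0.1875: p = 0.2185 > 0 → [-0.1875, -0.125]
midpoint -0.15625: p = 0.0037 > 0 → [-0.15625, -0.125]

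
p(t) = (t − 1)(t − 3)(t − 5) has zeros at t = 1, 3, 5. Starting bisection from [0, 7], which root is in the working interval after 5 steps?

5

m = 3.5, p(m) = -1.875 (−); new bracket [3.5, 7]
m = 5.25, p(m) = 2.390625 (+); new bracket [3.5, 5.25]
m = 4.375, p(m) = -2.900391 (−); new bracket [4.375, 5.25]
m = 4.8125, p(m) = -1.2957 (−); new bracket [4.8125, 5.25]
m = 5.03125, p(m) = 0.2559 (+); new bracket [4.8125, 5.03125]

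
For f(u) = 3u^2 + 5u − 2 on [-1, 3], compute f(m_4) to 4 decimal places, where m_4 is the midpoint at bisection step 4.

midpoint 1: f = 6 > 0 → [-1, 1]
midpoint 0: f = -2 < 0 → [0, 1]
midpoint 0.5: f = 1.25 > 0 → [0, 0.5]
midpoint 0.25: f = -0.5625 < 0 → [0.25, 0.5]

-0.5625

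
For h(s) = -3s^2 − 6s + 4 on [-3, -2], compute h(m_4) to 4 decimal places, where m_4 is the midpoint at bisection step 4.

h(-2.5) = 0.25 > 0, so the root lies in [-3, -2.5]
h(-2.75) = -2.1875 < 0, so the root lies in [-2.75, -2.5]
h(-2.625) = -0.921875 < 0, so the root lies in [-2.625, -2.5]
h(-2.5625) = -0.3242 < 0, so the root lies in [-2.5625, -2.5]

-0.3242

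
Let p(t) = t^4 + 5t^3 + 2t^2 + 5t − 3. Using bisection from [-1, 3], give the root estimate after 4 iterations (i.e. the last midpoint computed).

m = 1, p(m) = 10 (+); new bracket [-1, 1]
m = 0, p(m) = -3 (−); new bracket [0, 1]
m = 0.5, p(m) = 0.6875 (+); new bracket [0, 0.5]
m = 0.25, p(m) = -1.543 (−); new bracket [0.25, 0.5]

0.25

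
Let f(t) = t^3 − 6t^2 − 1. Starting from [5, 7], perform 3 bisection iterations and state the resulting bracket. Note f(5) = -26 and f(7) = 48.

m = 6, f(m) = -1 (−); new bracket [6, 7]
m = 6.5, f(m) = 20.125 (+); new bracket [6, 6.5]
m = 6.25, f(m) = 8.765625 (+); new bracket [6, 6.25]

[6, 6.25]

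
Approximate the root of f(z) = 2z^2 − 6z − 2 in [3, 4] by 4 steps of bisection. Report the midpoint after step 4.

f(3.5) = 1.5 > 0, so the root lies in [3, 3.5]
f(3.25) = -0.375 < 0, so the root lies in [3.25, 3.5]
f(3.375) = 0.53125 > 0, so the root lies in [3.25, 3.375]
f(3.3125) = 0.0703 > 0, so the root lies in [3.25, 3.3125]

3.3125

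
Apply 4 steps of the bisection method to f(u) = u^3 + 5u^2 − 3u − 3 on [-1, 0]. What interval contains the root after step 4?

[-0.5625, -0.5]

u = -0.5 gives f = -0.375, negative; keep [-1, -0.5]
u = -0.75 gives f = 1.640625, positive; keep [-0.75, -0.5]
u = -0.625 gives f = 0.583984, positive; keep [-0.625, -0.5]
u = -0.5625 gives f = 0.0916, positive; keep [-0.5625, -0.5]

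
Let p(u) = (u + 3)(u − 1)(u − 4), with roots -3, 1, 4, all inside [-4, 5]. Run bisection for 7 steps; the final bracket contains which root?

midpoint 0.5: p = 6.125 > 0 → [-4, 0.5]
midpoint -1.75: p = 19.765625 > 0 → [-4, -1.75]
midpoint -2.875: p = 3.330078 > 0 → [-4, -2.875]
midpoint -3.4375: p = -14.4392 < 0 → [-3.4375, -2.875]
midpoint -3.15625: p = -4.6474 < 0 → [-3.15625, -2.875]
midpoint -3.015625: p = -0.4402 < 0 → [-3.015625, -2.875]
midpoint -2.9453125: p = 1.4985 > 0 → [-3.015625, -2.9453125]

-3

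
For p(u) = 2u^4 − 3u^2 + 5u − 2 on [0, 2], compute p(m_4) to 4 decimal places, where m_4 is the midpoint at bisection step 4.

m = 1, p(m) = 2 (+); new bracket [0, 1]
m = 0.5, p(m) = -0.125 (−); new bracket [0.5, 1]
m = 0.75, p(m) = 0.695312 (+); new bracket [0.5, 0.75]
m = 0.625, p(m) = 0.2583 (+); new bracket [0.5, 0.625]

0.2583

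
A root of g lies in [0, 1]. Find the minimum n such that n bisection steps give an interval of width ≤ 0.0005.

11

Width after n steps is 1/2^n. Need 2^n ≥ 1/0.0005 = 2000.
2^10 = 1024 < 2000 ≤ 2^11 = 2048, so n = 11.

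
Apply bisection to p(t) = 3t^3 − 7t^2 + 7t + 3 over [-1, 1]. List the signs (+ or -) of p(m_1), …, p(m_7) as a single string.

midpoint 0: p = 3 > 0 → [-1, 0]
midpoint -0.5: p = -2.625 < 0 → [-0.5, 0]
midpoint -0.25: p = 0.765625 > 0 → [-0.5, -0.25]
midpoint -0.375: p = -0.7676 < 0 → [-0.375, -0.25]
midpoint -0.3125: p = 0.0374 > 0 → [-0.375, -0.3125]
midpoint -0.34375: p = -0.3553 < 0 → [-0.34375, -0.3125]
midpoint -0.328125: p = -0.1565 < 0 → [-0.328125, -0.3125]

+-+-+--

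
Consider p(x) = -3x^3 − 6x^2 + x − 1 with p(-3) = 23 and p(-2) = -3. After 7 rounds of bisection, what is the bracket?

x = -2.5 gives p = 5.875, positive; keep [-2.5, -2]
x = -2.25 gives p = 0.546875, positive; keep [-2.25, -2]
x = -2.125 gives p = -1.431641, negative; keep [-2.25, -2.125]
x = -2.1875 gives p = -0.4958, negative; keep [-2.25, -2.1875]
x = -2.21875 gives p = 0.0119, positive; keep [-2.21875, -2.1875]
x = -2.203125 gives p = -0.2454, negative; keep [-2.21875, -2.203125]
x = -2.2109375 gives p = -0.1176, negative; keep [-2.21875, -2.2109375]

[-2.21875, -2.2109375]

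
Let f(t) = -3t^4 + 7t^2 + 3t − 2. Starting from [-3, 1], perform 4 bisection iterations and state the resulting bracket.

[0.25, 0.5]

f(-1) = -1 < 0, so the root lies in [-1, 1]
f(0) = -2 < 0, so the root lies in [0, 1]
f(0.5) = 1.0625 > 0, so the root lies in [0, 0.5]
f(0.25) = -0.8242 < 0, so the root lies in [0.25, 0.5]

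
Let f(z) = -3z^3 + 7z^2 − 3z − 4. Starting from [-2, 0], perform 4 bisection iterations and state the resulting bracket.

[-0.625, -0.5]

z = -1 gives f = 9, positive; keep [-1, 0]
z = -0.5 gives f = -0.375, negative; keep [-1, -0.5]
z = -0.75 gives f = 3.453125, positive; keep [-0.75, -0.5]
z = -0.625 gives f = 1.3418, positive; keep [-0.625, -0.5]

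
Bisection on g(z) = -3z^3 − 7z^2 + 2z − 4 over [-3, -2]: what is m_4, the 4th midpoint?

g(-2.5) = -5.875 < 0, so the root lies in [-3, -2.5]
g(-2.75) = -0.046875 < 0, so the root lies in [-3, -2.75]
g(-2.875) = 3.681641 > 0, so the root lies in [-2.875, -2.75]
g(-2.8125) = 1.7458 > 0, so the root lies in [-2.8125, -2.75]

-2.8125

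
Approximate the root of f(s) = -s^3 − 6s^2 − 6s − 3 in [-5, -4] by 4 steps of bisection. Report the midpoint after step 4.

midpoint -4.5: f = -6.375 < 0 → [-5, -4.5]
midpoint -4.75: f = -2.703125 < 0 → [-5, -4.75]
midpoint -4.875: f = -0.486328 < 0 → [-5, -4.875]
midpoint -4.9375: f = 0.7224 > 0 → [-4.9375, -4.875]

-4.9375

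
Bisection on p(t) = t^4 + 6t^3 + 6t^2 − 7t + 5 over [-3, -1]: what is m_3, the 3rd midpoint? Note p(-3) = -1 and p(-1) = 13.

p(-2) = 11 > 0, so the root lies in [-3, -2]
p(-2.5) = 5.3125 > 0, so the root lies in [-3, -2.5]
p(-2.75) = 2.035156 > 0, so the root lies in [-3, -2.75]

-2.75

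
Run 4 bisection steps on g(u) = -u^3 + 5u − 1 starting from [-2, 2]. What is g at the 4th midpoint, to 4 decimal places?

u = 0 gives g = -1, negative; keep [0, 2]
u = 1 gives g = 3, positive; keep [0, 1]
u = 0.5 gives g = 1.375, positive; keep [0, 0.5]
u = 0.25 gives g = 0.2344, positive; keep [0, 0.25]

0.2344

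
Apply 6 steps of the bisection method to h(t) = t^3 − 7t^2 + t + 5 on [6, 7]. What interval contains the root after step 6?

[6.734375, 6.75]

t = 6.5 gives h = -9.625, negative; keep [6.5, 7]
t = 6.75 gives h = 0.359375, positive; keep [6.5, 6.75]
t = 6.625 gives h = -4.833984, negative; keep [6.625, 6.75]
t = 6.6875 gives h = -2.2883, negative; keep [6.6875, 6.75]
t = 6.71875 gives h = -0.9773, negative; keep [6.71875, 6.75]
t = 6.734375 gives h = -0.3122, negative; keep [6.734375, 6.75]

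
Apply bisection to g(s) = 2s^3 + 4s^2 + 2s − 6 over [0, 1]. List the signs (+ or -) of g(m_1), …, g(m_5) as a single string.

g(0.5) = -3.75 < 0, so the root lies in [0.5, 1]
g(0.75) = -1.40625 < 0, so the root lies in [0.75, 1]
g(0.875) = 0.152344 > 0, so the root lies in [0.75, 0.875]
g(0.8125) = -0.6616 < 0, so the root lies in [0.8125, 0.875]
g(0.84375) = -0.2635 < 0, so the root lies in [0.84375, 0.875]

--+--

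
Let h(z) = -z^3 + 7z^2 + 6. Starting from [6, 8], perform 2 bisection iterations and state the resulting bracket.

m = 7, h(m) = 6 (+); new bracket [7, 8]
m = 7.5, h(m) = -22.125 (−); new bracket [7, 7.5]

[7, 7.5]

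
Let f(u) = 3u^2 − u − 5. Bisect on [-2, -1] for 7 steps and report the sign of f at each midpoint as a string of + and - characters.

f(-1.5) = 3.25 > 0, so the root lies in [-1.5, -1]
f(-1.25) = 0.9375 > 0, so the root lies in [-1.25, -1]
f(-1.125) = -0.078125 < 0, so the root lies in [-1.25, -1.125]
f(-1.1875) = 0.418 > 0, so the root lies in [-1.1875, -1.125]
f(-1.15625) = 0.167 > 0, so the root lies in [-1.15625, -1.125]
f(-1.140625) = 0.0437 > 0, so the root lies in [-1.140625, -1.125]
f(-1.1328125) = -0.0174 < 0, so the root lies in [-1.140625, -1.1328125]

++-+++-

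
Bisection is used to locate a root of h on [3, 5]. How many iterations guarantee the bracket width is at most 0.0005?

12

Width after n steps is 2/2^n. Need 2^n ≥ 2/0.0005 = 4000.
2^11 = 2048 < 4000 ≤ 2^12 = 4096, so n = 12.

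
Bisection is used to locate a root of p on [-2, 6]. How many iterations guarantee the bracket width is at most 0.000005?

Width after n steps is 8/2^n. Need 2^n ≥ 8/0.000005 = 1600000.
2^20 = 1048576 < 1600000 ≤ 2^21 = 2097152, so n = 21.

21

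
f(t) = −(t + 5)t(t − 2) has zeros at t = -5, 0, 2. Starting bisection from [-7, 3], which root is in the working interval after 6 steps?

t = -2 gives f = -24, negative; keep [-7, -2]
t = -4.5 gives f = -14.625, negative; keep [-7, -4.5]
t = -5.75 gives f = 33.421875, positive; keep [-5.75, -4.5]
t = -5.125 gives f = 4.5645, positive; keep [-5.125, -4.5]
t = -4.8125 gives f = -6.1472, negative; keep [-5.125, -4.8125]
t = -4.96875 gives f = -1.0821, negative; keep [-5.125, -4.96875]

-5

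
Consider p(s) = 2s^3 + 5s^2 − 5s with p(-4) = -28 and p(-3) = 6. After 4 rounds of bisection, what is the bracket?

p(-3.5) = -7 < 0, so the root lies in [-3.5, -3]
p(-3.25) = 0.40625 > 0, so the root lies in [-3.5, -3.25]
p(-3.375) = -3.058594 < 0, so the root lies in [-3.375, -3.25]
p(-3.3125) = -1.2681 < 0, so the root lies in [-3.3125, -3.25]

[-3.3125, -3.25]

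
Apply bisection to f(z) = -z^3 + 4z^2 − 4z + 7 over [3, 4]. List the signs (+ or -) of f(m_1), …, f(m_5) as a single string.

z = 3.5 gives f = -0.875, negative; keep [3, 3.5]
z = 3.25 gives f = 1.921875, positive; keep [3.25, 3.5]
z = 3.375 gives f = 0.619141, positive; keep [3.375, 3.5]
z = 3.4375 gives f = -0.1033, negative; keep [3.375, 3.4375]
z = 3.40625 gives f = 0.264, positive; keep [3.40625, 3.4375]

-++-+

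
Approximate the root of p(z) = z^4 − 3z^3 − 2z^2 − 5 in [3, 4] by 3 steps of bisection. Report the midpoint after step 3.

midpoint 3.5: p = -8.0625 < 0 → [3.5, 4]
midpoint 3.75: p = 6.425781 > 0 → [3.5, 3.75]
midpoint 3.625: p = -1.509521 < 0 → [3.625, 3.75]

3.625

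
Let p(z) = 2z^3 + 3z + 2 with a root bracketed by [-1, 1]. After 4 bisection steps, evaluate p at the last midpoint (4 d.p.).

m = 0, p(m) = 2 (+); new bracket [-1, 0]
m = -0.5, p(m) = 0.25 (+); new bracket [-1, -0.5]
m = -0.75, p(m) = -1.09375 (−); new bracket [-0.75, -0.5]
m = -0.625, p(m) = -0.3633 (−); new bracket [-0.625, -0.5]

-0.3633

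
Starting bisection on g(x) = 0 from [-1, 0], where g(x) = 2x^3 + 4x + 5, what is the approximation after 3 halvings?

-0.875

midpoint -0.5: g = 2.75 > 0 → [-1, -0.5]
midpoint -0.75: g = 1.15625 > 0 → [-1, -0.75]
midpoint -0.875: g = 0.160156 > 0 → [-1, -0.875]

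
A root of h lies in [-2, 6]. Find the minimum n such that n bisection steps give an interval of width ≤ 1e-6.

Width after n steps is 8/2^n. Need 2^n ≥ 8/1e-6 = 8000000.
2^22 = 4194304 < 8000000 ≤ 2^23 = 8388608, so n = 23.

23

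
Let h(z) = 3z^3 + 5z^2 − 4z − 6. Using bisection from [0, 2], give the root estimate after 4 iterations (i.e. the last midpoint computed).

1.125

midpoint 1: h = -2 < 0 → [1, 2]
midpoint 1.5: h = 9.375 > 0 → [1, 1.5]
midpoint 1.25: h = 2.671875 > 0 → [1, 1.25]
midpoint 1.125: h = 0.0996 > 0 → [1, 1.125]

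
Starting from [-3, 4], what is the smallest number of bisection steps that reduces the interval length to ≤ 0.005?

11

Width after n steps is 7/2^n. Need 2^n ≥ 7/0.005 = 1400.
2^10 = 1024 < 1400 ≤ 2^11 = 2048, so n = 11.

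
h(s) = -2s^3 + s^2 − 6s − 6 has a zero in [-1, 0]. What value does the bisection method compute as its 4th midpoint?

-0.8125

m = -0.5, h(m) = -2.5 (−); new bracket [-1, -0.5]
m = -0.75, h(m) = -0.09375 (−); new bracket [-1, -0.75]
m = -0.875, h(m) = 1.355469 (+); new bracket [-0.875, -0.75]
m = -0.8125, h(m) = 0.6079 (+); new bracket [-0.8125, -0.75]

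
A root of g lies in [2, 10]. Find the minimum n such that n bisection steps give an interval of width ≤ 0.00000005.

Width after n steps is 8/2^n. Need 2^n ≥ 8/0.00000005 = 160000000.
2^27 = 134217728 < 160000000 ≤ 2^28 = 268435456, so n = 28.

28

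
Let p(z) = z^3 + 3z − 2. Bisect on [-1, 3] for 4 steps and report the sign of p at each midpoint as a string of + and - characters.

+--+

m = 1, p(m) = 2 (+); new bracket [-1, 1]
m = 0, p(m) = -2 (−); new bracket [0, 1]
m = 0.5, p(m) = -0.375 (−); new bracket [0.5, 1]
m = 0.75, p(m) = 0.6719 (+); new bracket [0.5, 0.75]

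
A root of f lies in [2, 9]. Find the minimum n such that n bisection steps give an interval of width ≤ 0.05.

Width after n steps is 7/2^n. Need 2^n ≥ 7/0.05 = 140.
2^7 = 128 < 140 ≤ 2^8 = 256, so n = 8.

8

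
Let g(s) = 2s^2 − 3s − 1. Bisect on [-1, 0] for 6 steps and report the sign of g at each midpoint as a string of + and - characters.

s = -0.5 gives g = 1, positive; keep [-0.5, 0]
s = -0.25 gives g = -0.125, negative; keep [-0.5, -0.25]
s = -0.375 gives g = 0.40625, positive; keep [-0.375, -0.25]
s = -0.3125 gives g = 0.1328, positive; keep [-0.3125, -0.25]
s = -0.28125 gives g = 0.002, positive; keep [-0.28125, -0.25]
s = -0.265625 gives g = -0.062, negative; keep [-0.28125, -0.265625]

+-+++-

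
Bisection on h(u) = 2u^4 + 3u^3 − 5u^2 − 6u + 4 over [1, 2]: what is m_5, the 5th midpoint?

m = 1.5, h(m) = 4 (+); new bracket [1, 1.5]
m = 1.25, h(m) = -0.570312 (−); new bracket [1.25, 1.5]
m = 1.375, h(m) = 1.244629 (+); new bracket [1.25, 1.375]
m = 1.3125, h(m) = 0.2298 (+); new bracket [1.25, 1.3125]
m = 1.28125, h(m) = -0.1959 (−); new bracket [1.28125, 1.3125]

1.28125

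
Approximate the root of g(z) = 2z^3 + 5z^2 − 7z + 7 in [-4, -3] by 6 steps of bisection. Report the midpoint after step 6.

g(-3.5) = 7 > 0, so the root lies in [-4, -3.5]
g(-3.75) = -1.90625 < 0, so the root lies in [-3.75, -3.5]
g(-3.625) = 2.808594 > 0, so the root lies in [-3.75, -3.625]
g(-3.6875) = 0.5181 > 0, so the root lies in [-3.75, -3.6875]
g(-3.71875) = -0.6772 < 0, so the root lies in [-3.71875, -3.6875]
g(-3.703125) = -0.0754 < 0, so the root lies in [-3.703125, -3.6875]

-3.703125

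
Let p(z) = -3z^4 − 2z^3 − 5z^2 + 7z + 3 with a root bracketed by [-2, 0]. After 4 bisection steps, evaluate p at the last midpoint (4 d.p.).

-0.2820

p(-1) = -10 < 0, so the root lies in [-1, 0]
p(-0.5) = -1.6875 < 0, so the root lies in [-0.5, 0]
p(-0.25) = 0.957031 > 0, so the root lies in [-0.5, -0.25]
p(-0.375) = -0.282 < 0, so the root lies in [-0.375, -0.25]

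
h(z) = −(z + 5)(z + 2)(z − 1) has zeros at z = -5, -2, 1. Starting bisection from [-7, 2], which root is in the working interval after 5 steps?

-5

m = -2.5, h(m) = -4.375 (−); new bracket [-7, -2.5]
m = -4.75, h(m) = -3.953125 (−); new bracket [-7, -4.75]
m = -5.875, h(m) = 23.310547 (+); new bracket [-5.875, -4.75]
m = -5.3125, h(m) = 6.5344 (+); new bracket [-5.3125, -4.75]
m = -5.03125, h(m) = 0.5713 (+); new bracket [-5.03125, -4.75]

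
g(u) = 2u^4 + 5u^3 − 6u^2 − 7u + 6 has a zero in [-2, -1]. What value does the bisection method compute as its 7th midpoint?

g(-1.5) = -3.75 < 0, so the root lies in [-1.5, -1]
g(-1.25) = 0.492188 > 0, so the root lies in [-1.5, -1.25]
g(-1.375) = -1.567871 < 0, so the root lies in [-1.375, -1.25]
g(-1.3125) = -0.5183 < 0, so the root lies in [-1.3125, -1.25]
g(-1.28125) = -0.0077 < 0, so the root lies in [-1.28125, -1.25]
g(-1.265625) = 0.2437 > 0, so the root lies in [-1.28125, -1.265625]
g(-1.2734375) = 0.1184 > 0, so the root lies in [-1.28125, -1.2734375]

-1.2734375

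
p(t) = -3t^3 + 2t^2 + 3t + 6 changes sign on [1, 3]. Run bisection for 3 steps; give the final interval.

p(2) = -4 < 0, so the root lies in [1, 2]
p(1.5) = 4.875 > 0, so the root lies in [1.5, 2]
p(1.75) = 1.296875 > 0, so the root lies in [1.75, 2]

[1.75, 2]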